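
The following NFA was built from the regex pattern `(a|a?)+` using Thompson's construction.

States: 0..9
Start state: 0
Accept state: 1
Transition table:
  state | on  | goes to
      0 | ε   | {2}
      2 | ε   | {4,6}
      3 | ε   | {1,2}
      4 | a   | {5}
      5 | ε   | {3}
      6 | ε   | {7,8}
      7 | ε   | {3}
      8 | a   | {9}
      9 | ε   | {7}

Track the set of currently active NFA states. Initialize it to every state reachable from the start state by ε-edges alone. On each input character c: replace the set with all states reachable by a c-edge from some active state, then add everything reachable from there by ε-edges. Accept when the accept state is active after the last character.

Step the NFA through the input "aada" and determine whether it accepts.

start: ε-closure({0}) = {0,1,2,3,4,6,7,8}
'a' @ 1: {1,2,3,4,5,6,7,8,9}  [accepting]
'a' @ 2: {1,2,3,4,5,6,7,8,9}  [accepting]
'd' @ 3: {}  — no active states
rest 'a' ignored (set empty)
end set {} — state 1 not in

Answer: REJECT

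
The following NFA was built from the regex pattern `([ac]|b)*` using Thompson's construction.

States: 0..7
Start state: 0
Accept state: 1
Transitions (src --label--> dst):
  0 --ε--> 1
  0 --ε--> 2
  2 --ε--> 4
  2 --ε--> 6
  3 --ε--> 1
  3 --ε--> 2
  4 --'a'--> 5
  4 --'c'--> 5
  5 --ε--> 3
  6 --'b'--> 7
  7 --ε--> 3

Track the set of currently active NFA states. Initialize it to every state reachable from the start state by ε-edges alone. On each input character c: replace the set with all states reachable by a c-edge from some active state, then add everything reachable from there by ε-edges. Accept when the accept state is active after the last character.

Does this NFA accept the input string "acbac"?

Answer: ACCEPT

Derivation:
initial (ε-close {0}): {0,1,2,4,6}
'a' @ 1: {1,2,3,4,5,6}  ✓accept
'c' @ 2: {1,2,3,4,5,6}  ✓accept
'b' @ 3: {1,2,3,4,6,7}  ✓accept
'a' @ 4: {1,2,3,4,5,6}  ✓accept
'c' @ 5: {1,2,3,4,5,6}  ✓accept
final: {1,2,3,4,5,6}; accept 1 in set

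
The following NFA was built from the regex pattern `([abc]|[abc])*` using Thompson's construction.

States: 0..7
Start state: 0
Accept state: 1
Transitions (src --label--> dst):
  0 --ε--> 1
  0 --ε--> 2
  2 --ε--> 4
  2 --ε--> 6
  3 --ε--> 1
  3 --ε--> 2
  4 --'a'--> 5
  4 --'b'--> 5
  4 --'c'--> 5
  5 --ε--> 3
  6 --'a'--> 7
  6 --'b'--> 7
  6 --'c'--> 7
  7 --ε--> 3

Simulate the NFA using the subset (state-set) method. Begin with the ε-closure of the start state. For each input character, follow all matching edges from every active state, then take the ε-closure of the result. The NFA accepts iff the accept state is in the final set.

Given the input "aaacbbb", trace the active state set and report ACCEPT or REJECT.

start: ε-closure({0}) = {0,1,2,4,6}
'a' @ 1: {1,2,3,4,5,6,7}  ✓accept
'a' @ 2: {1,2,3,4,5,6,7}  ✓accept
'a' @ 3: {1,2,3,4,5,6,7}  ✓accept
'c' @ 4: {1,2,3,4,5,6,7}  ✓accept
'b' @ 5: {1,2,3,4,5,6,7}  ✓accept
'b' @ 6: {1,2,3,4,5,6,7}  ✓accept
'b' @ 7: {1,2,3,4,5,6,7}  ✓accept
final: {1,2,3,4,5,6,7}; accept 1 in set

Answer: ACCEPT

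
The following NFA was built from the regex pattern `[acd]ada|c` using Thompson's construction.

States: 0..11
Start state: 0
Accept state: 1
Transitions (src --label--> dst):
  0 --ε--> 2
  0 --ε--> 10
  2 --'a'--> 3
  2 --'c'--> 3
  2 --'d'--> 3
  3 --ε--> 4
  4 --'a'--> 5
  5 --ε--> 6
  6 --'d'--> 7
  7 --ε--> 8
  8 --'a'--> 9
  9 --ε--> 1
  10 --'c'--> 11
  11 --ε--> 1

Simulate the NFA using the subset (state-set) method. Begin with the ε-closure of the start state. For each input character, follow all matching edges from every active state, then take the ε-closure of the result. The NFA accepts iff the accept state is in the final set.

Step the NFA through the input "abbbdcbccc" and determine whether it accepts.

start: ε-closure({0}) = {0,2,10}
'a' @ 1: {3,4}
'b' @ 2: {}  — no active states
rest 'bbdcbccc' ignored (set empty)
after full input: {}  (accept=1 not in)

Answer: REJECT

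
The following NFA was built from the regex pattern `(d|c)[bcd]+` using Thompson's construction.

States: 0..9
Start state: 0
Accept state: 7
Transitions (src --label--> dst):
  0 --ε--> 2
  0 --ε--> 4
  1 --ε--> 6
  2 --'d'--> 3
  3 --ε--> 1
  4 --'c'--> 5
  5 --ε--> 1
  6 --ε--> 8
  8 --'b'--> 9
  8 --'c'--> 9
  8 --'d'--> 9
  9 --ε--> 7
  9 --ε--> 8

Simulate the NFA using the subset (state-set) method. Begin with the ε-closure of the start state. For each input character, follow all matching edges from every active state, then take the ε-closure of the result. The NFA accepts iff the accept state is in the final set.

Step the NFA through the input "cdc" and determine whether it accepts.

Answer: ACCEPT

Derivation:
initial (ε-close {0}): {0,2,4}
'c' @ 1: {1,5,6,8}
'd' @ 2: {7,8,9}  (accept∈set)
'c' @ 3: {7,8,9}  (accept∈set)
end set {7,8,9} — state 7 in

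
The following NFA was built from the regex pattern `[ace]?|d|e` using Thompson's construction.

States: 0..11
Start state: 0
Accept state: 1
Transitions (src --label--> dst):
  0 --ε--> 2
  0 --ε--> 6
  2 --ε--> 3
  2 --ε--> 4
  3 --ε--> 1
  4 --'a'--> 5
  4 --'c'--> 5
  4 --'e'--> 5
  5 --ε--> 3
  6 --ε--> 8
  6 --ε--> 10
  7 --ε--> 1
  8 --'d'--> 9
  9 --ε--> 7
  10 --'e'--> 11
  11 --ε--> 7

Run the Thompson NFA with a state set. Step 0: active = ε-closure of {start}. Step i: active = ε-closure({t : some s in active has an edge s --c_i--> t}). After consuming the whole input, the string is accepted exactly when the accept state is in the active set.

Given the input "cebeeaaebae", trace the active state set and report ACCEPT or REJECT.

initial (ε-close {0}): {0,1,2,3,4,6,8,10}
'c' @ 1: {1,3,5}  ✓accept
'e' @ 2: {}  — state set empty
rest 'beeaaebae' ignored (set empty)
after full input: {}  (accept=1 not in)

Answer: REJECT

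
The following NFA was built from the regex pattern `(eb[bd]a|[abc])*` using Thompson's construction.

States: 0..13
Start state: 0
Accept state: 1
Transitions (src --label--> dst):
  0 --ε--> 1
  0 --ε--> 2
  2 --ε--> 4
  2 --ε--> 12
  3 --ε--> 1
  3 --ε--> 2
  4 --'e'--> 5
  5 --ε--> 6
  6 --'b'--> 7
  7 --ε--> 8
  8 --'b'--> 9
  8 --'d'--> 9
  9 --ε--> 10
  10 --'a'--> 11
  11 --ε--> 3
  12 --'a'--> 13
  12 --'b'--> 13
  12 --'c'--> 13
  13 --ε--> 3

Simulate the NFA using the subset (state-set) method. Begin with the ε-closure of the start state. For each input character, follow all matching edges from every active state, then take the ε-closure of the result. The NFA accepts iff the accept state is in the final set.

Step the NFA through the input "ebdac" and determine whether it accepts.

initial (ε-close {0}): {0,1,2,4,12}
'e' @ 1: {5,6}
'b' @ 2: {7,8}
'd' @ 3: {9,10}
'a' @ 4: {1,2,3,4,11,12}  (accept∈set)
'c' @ 5: {1,2,3,4,12,13}  (accept∈set)
final: {1,2,3,4,12,13}; accept 1 in set

Answer: ACCEPT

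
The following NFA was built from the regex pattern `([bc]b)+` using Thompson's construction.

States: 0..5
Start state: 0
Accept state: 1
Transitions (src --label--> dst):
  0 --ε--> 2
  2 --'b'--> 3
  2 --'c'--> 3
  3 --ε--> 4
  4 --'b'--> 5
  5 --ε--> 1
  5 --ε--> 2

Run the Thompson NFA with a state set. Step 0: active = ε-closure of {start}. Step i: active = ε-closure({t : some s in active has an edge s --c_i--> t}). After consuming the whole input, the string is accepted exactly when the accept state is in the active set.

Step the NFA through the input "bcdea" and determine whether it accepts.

S₀ = ε-closure({0}) = {0,2}
'b' @ 1: {3,4}
'c' @ 2: {}  — state set empty
rest 'dea' ignored (set empty)
end set {} — state 1 not in

Answer: REJECT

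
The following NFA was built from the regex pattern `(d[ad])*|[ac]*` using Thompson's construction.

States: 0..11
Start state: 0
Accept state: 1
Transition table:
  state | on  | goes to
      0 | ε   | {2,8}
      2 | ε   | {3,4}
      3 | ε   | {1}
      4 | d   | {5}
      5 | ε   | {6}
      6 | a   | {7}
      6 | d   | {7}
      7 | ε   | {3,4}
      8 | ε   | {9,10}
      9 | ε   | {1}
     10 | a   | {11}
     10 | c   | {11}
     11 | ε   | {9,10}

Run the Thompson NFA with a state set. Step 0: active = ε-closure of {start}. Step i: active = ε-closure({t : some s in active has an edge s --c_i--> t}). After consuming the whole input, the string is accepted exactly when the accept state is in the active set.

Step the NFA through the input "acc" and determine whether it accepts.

Answer: ACCEPT

Trace:
initial (ε-close {0}): {0,1,2,3,4,8,9,10}
'a' @ 1: {1,9,10,11}  (accept∈set)
'c' @ 2: {1,9,10,11}  (accept∈set)
'c' @ 3: {1,9,10,11}  (accept∈set)
end set {1,9,10,11} — state 1 in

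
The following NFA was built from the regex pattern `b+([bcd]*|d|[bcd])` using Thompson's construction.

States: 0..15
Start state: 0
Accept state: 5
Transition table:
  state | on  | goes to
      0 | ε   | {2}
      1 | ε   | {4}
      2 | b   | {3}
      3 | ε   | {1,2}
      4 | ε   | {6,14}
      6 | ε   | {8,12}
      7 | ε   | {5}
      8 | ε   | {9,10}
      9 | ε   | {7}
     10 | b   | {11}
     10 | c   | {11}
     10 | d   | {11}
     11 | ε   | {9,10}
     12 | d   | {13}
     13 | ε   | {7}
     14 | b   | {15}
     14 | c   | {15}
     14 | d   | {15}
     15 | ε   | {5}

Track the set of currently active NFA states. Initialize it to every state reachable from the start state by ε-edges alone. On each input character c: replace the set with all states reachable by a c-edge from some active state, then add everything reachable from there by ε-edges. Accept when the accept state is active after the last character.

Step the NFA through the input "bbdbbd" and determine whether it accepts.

start: ε-closure({0}) = {0,2}
'b' @ 1: {1,2,3,4,5,6,7,8,9,10,12,14}  ✓accept
'b' @ 2: {1,2,3,4,5,6,7,8,9,10,11,12,14,15}  ✓accept
'd' @ 3: {5,7,9,10,11,13,15}  ✓accept
'b' @ 4: {5,7,9,10,11}  ✓accept
'b' @ 5: {5,7,9,10,11}  ✓accept
'd' @ 6: {5,7,9,10,11}  ✓accept
end set {5,7,9,10,11} — state 5 in

Answer: ACCEPT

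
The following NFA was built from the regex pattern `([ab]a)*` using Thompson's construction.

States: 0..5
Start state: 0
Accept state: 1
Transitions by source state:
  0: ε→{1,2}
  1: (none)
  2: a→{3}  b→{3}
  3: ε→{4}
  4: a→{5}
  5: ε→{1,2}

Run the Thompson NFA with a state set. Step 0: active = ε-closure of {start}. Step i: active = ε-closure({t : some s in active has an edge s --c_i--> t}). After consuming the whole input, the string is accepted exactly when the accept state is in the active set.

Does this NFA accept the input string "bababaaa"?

Answer: ACCEPT

Steps:
initial (ε-close {0}): {0,1,2}
'b' @ 1: {3,4}
'a' @ 2: {1,2,5}  ✓accept
'b' @ 3: {3,4}
'a' @ 4: {1,2,5}  ✓accept
'b' @ 5: {3,4}
'a' @ 6: {1,2,5}  ✓accept
'a' @ 7: {3,4}
'a' @ 8: {1,2,5}  ✓accept
after full input: {1,2,5}  (accept=1 in)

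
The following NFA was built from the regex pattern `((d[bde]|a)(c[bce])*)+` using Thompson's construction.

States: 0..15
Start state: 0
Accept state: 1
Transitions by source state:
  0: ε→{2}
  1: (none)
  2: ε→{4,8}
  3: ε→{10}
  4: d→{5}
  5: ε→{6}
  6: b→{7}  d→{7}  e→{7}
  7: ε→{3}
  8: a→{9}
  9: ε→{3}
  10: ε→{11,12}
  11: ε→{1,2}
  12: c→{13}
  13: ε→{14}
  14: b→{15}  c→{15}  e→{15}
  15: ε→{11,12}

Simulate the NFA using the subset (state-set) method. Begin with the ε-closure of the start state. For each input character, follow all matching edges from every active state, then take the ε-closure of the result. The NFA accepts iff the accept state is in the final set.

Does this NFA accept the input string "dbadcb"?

S₀ = ε-closure({0}) = {0,2,4,8}
'd' @ 1: {5,6}
'b' @ 2: {1,2,3,4,7,8,10,11,12}  (accept∈set)
'a' @ 3: {1,2,3,4,8,9,10,11,12}  (accept∈set)
'd' @ 4: {5,6}
'c' @ 5: {}  — state set empty
rest 'b' ignored (set empty)
after full input: {}  (accept=1 not in)

Answer: REJECT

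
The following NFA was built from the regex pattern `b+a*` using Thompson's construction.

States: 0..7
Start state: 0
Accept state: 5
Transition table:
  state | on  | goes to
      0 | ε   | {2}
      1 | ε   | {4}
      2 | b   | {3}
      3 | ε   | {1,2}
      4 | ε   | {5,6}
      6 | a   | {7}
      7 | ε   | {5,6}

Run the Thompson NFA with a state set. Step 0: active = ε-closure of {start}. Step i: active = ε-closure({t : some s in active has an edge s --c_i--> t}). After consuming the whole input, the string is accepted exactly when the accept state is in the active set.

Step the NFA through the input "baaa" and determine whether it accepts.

Answer: ACCEPT

Steps:
S₀ = ε-closure({0}) = {0,2}
'b' @ 1: {1,2,3,4,5,6}  (accept∈set)
'a' @ 2: {5,6,7}  (accept∈set)
'a' @ 3: {5,6,7}  (accept∈set)
'a' @ 4: {5,6,7}  (accept∈set)
after full input: {5,6,7}  (accept=5 in)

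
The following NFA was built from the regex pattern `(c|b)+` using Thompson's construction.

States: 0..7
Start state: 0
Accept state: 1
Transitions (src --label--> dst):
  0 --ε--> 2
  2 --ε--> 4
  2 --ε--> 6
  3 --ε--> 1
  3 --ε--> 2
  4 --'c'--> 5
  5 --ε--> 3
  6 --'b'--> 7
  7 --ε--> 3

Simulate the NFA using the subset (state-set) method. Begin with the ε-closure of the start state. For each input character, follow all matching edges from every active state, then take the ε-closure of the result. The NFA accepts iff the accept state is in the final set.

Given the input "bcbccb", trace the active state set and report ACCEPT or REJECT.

Answer: ACCEPT

Derivation:
S₀ = ε-closure({0}) = {0,2,4,6}
'b' @ 1: {1,2,3,4,6,7}  [accepting]
'c' @ 2: {1,2,3,4,5,6}  [accepting]
'b' @ 3: {1,2,3,4,6,7}  [accepting]
'c' @ 4: {1,2,3,4,5,6}  [accepting]
'c' @ 5: {1,2,3,4,5,6}  [accepting]
'b' @ 6: {1,2,3,4,6,7}  [accepting]
end set {1,2,3,4,6,7} — state 1 in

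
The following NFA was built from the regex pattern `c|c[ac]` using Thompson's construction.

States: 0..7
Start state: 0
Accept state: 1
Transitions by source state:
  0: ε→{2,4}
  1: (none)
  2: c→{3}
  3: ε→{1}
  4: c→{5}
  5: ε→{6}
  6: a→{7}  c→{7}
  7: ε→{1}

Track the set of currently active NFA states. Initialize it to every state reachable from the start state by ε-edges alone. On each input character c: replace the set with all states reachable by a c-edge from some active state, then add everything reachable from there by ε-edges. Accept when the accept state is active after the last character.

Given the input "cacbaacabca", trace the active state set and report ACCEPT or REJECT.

S₀ = ε-closure({0}) = {0,2,4}
'c' @ 1: {1,3,5,6}  [accepting]
'a' @ 2: {1,7}  [accepting]
'c' @ 3: {}  — no active states
rest 'baacabca' ignored (set empty)
end set {} — state 1 not in

Answer: REJECT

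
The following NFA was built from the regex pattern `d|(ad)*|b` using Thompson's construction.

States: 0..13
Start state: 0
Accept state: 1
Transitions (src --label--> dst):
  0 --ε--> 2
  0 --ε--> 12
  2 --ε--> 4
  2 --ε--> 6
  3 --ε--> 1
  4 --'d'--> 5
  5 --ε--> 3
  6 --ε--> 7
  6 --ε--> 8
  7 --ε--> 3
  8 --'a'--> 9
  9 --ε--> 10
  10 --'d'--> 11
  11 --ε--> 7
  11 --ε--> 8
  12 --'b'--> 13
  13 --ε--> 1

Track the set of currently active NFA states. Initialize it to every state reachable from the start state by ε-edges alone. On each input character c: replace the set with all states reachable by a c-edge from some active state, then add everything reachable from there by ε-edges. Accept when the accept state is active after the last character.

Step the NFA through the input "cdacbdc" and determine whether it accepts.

S₀ = ε-closure({0}) = {0,1,2,3,4,6,7,8,12}
'c' @ 1: {}  — state set empty
rest 'dacbdc' ignored (set empty)
end set {} — state 1 not in

Answer: REJECT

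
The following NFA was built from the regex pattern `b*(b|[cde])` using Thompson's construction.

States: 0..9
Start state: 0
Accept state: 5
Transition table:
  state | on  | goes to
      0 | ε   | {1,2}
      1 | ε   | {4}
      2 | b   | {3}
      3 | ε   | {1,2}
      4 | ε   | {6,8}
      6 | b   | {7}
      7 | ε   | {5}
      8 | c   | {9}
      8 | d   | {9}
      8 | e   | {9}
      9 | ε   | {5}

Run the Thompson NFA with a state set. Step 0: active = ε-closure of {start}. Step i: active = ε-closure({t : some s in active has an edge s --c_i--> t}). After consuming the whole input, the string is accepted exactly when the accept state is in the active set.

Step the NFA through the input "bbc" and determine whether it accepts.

initial (ε-close {0}): {0,1,2,4,6,8}
'b' @ 1: {1,2,3,4,5,6,7,8}  [accepting]
'b' @ 2: {1,2,3,4,5,6,7,8}  [accepting]
'c' @ 3: {5,9}  [accepting]
end set {5,9} — state 5 in

Answer: ACCEPT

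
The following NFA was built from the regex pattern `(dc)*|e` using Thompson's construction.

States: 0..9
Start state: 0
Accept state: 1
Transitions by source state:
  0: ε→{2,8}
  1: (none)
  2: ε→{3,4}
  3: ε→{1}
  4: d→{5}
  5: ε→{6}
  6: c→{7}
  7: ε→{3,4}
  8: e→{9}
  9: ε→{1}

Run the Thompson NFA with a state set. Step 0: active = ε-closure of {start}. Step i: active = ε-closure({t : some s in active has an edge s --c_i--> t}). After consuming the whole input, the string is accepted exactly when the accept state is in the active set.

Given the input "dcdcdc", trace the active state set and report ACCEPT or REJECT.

Answer: ACCEPT

Derivation:
S₀ = ε-closure({0}) = {0,1,2,3,4,8}
'd' @ 1: {5,6}
'c' @ 2: {1,3,4,7}  (accept∈set)
'd' @ 3: {5,6}
'c' @ 4: {1,3,4,7}  (accept∈set)
'd' @ 5: {5,6}
'c' @ 6: {1,3,4,7}  (accept∈set)
after full input: {1,3,4,7}  (accept=1 in)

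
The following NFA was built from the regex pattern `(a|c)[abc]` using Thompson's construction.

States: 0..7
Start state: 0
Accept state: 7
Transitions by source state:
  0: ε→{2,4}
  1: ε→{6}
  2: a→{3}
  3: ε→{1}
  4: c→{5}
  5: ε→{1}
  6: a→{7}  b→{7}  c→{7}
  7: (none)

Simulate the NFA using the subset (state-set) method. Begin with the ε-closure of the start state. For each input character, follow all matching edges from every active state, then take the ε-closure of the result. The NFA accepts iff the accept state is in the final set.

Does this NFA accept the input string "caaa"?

Answer: REJECT

Steps:
S₀ = ε-closure({0}) = {0,2,4}
'c' @ 1: {1,5,6}
'a' @ 2: {7}  (accept∈set)
'a' @ 3: {}  — state set empty
rest 'a' ignored (set empty)
after full input: {}  (accept=7 not in)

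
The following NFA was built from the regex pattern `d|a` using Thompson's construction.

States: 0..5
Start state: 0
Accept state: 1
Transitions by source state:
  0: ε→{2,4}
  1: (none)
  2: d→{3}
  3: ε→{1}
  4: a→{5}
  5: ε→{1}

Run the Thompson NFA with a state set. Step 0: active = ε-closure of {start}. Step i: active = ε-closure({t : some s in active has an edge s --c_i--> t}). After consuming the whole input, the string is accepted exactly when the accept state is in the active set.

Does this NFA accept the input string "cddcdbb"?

Answer: REJECT

Steps:
S₀ = ε-closure({0}) = {0,2,4}
'c' @ 1: {}  — state set empty
rest 'ddcdbb' ignored (set empty)
end set {} — state 1 not in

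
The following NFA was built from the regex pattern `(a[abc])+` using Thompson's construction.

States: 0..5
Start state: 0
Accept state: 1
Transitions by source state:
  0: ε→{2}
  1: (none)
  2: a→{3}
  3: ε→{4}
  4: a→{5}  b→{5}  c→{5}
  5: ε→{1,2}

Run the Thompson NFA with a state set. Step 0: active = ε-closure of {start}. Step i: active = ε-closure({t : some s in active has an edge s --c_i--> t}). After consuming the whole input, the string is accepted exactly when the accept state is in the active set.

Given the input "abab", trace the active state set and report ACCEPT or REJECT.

Answer: ACCEPT

Trace:
start: ε-closure({0}) = {0,2}
'a' @ 1: {3,4}
'b' @ 2: {1,2,5}  ✓accept
'a' @ 3: {3,4}
'b' @ 4: {1,2,5}  ✓accept
after full input: {1,2,5}  (accept=1 in)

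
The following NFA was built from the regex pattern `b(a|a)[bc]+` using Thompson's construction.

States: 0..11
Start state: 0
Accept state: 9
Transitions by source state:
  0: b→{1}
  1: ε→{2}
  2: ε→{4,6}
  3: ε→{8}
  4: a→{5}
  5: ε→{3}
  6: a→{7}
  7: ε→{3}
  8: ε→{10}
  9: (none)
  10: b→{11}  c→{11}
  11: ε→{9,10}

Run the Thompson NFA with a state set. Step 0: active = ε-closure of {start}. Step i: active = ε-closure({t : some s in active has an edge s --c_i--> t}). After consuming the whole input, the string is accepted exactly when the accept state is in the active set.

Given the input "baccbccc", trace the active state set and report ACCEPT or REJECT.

Answer: ACCEPT

Trace:
start: ε-closure({0}) = {0}
'b' @ 1: {1,2,4,6}
'a' @ 2: {3,5,7,8,10}
'c' @ 3: {9,10,11}  [accepting]
'c' @ 4: {9,10,11}  [accepting]
'b' @ 5: {9,10,11}  [accepting]
'c' @ 6: {9,10,11}  [accepting]
'c' @ 7: {9,10,11}  [accepting]
'c' @ 8: {9,10,11}  [accepting]
after full input: {9,10,11}  (accept=9 in)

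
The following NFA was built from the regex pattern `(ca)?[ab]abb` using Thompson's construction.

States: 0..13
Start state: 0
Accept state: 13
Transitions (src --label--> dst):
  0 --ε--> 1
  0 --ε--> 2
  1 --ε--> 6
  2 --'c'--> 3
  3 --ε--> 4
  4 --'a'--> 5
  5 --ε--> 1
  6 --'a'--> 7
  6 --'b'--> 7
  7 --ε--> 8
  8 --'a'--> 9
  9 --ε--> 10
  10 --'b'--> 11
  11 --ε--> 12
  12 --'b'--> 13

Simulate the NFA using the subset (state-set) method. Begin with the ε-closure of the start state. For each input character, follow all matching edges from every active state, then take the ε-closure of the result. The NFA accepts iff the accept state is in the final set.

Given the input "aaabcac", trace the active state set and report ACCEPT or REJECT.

Answer: REJECT

Steps:
start: ε-closure({0}) = {0,1,2,6}
'a' @ 1: {7,8}
'a' @ 2: {9,10}
'a' @ 3: {}  — state set empty
rest 'bcac' ignored (set empty)
after full input: {}  (accept=13 not in)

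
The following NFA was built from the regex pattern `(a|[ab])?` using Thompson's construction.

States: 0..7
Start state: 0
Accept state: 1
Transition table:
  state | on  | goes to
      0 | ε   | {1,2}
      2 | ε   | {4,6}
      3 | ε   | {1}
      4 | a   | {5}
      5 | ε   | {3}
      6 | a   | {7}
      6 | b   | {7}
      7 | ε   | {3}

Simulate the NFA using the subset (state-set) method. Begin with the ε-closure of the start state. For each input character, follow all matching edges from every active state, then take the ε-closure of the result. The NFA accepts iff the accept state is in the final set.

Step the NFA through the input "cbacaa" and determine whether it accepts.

Answer: REJECT

Derivation:
start: ε-closure({0}) = {0,1,2,4,6}
'c' @ 1: {}  — state set empty
rest 'bacaa' ignored (set empty)
final: {}; accept 1 not in set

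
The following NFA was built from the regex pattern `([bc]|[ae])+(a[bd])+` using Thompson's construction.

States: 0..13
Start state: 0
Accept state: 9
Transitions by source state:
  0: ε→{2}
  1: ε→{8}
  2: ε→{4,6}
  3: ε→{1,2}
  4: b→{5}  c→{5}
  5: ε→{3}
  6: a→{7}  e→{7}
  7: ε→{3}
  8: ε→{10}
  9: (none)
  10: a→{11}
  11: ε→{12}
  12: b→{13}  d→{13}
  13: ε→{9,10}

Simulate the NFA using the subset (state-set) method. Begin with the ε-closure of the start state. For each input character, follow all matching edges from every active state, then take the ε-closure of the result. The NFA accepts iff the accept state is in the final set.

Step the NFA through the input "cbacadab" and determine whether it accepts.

S₀ = ε-closure({0}) = {0,2,4,6}
'c' @ 1: {1,2,3,4,5,6,8,10}
'b' @ 2: {1,2,3,4,5,6,8,10}
'a' @ 3: {1,2,3,4,6,7,8,10,11,12}
'c' @ 4: {1,2,3,4,5,6,8,10}
'a' @ 5: {1,2,3,4,6,7,8,10,11,12}
'd' @ 6: {9,10,13}  (accept∈set)
'a' @ 7: {11,12}
'b' @ 8: {9,10,13}  (accept∈set)
after full input: {9,10,13}  (accept=9 in)

Answer: ACCEPT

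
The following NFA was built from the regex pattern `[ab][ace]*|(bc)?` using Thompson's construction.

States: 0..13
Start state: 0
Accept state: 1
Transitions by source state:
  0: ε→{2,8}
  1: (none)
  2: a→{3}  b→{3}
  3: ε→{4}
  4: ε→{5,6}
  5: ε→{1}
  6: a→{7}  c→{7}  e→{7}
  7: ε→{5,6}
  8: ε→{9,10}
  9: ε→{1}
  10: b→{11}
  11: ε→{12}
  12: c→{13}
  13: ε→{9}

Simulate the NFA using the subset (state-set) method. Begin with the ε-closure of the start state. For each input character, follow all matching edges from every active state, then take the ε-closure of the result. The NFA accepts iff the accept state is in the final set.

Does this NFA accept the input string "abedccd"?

Answer: REJECT

Derivation:
S₀ = ε-closure({0}) = {0,1,2,8,9,10}
'a' @ 1: {1,3,4,5,6}  ✓accept
'b' @ 2: {}  — no active states
rest 'edccd' ignored (set empty)
final: {}; accept 1 not in set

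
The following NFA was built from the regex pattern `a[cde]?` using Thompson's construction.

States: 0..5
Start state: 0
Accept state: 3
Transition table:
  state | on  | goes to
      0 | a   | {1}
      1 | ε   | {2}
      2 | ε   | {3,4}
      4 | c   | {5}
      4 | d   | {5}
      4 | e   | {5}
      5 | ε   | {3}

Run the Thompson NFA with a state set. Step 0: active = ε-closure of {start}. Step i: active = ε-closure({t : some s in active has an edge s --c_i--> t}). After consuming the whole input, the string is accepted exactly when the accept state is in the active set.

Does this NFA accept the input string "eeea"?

Answer: REJECT

Derivation:
initial (ε-close {0}): {0}
'e' @ 1: {}  — no active states
rest 'eea' ignored (set empty)
end set {} — state 3 not in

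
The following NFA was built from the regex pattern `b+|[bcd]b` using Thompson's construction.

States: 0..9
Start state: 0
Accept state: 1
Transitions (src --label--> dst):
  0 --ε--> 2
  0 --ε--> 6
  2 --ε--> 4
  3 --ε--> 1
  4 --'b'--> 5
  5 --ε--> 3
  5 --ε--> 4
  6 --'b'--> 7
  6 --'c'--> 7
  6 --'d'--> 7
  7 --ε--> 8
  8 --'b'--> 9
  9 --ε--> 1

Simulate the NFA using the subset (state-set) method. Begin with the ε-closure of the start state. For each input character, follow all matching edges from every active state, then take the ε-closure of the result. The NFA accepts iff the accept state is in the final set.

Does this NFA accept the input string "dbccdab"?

initial (ε-close {0}): {0,2,4,6}
'd' @ 1: {7,8}
'b' @ 2: {1,9}  [accepting]
'c' @ 3: {}  — no active states
rest 'cdab' ignored (set empty)
end set {} — state 1 not in

Answer: REJECT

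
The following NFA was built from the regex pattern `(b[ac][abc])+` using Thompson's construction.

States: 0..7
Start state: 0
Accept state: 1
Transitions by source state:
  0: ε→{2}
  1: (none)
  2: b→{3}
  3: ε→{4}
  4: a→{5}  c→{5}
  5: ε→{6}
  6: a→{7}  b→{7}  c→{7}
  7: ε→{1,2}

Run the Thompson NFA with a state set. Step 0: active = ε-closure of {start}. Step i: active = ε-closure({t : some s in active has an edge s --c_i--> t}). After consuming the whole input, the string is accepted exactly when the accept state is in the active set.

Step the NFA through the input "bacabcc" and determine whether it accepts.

S₀ = ε-closure({0}) = {0,2}
'b' @ 1: {3,4}
'a' @ 2: {5,6}
'c' @ 3: {1,2,7}  (accept∈set)
'a' @ 4: {}  — state set empty
rest 'bcc' ignored (set empty)
after full input: {}  (accept=1 not in)

Answer: REJECT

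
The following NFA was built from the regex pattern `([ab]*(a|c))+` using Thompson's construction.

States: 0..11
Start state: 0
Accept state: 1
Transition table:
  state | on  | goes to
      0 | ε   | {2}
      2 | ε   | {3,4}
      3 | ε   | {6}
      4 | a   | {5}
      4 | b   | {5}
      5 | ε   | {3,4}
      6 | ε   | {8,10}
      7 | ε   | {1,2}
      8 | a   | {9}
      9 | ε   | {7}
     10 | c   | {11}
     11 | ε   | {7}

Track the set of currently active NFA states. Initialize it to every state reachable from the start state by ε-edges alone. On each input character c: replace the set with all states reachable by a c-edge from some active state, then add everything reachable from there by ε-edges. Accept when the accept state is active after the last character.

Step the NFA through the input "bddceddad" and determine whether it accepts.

start: ε-closure({0}) = {0,2,3,4,6,8,10}
'b' @ 1: {3,4,5,6,8,10}
'd' @ 2: {}  — dead — no transitions
rest 'dceddad' ignored (set empty)
end set {} — state 1 not in

Answer: REJECT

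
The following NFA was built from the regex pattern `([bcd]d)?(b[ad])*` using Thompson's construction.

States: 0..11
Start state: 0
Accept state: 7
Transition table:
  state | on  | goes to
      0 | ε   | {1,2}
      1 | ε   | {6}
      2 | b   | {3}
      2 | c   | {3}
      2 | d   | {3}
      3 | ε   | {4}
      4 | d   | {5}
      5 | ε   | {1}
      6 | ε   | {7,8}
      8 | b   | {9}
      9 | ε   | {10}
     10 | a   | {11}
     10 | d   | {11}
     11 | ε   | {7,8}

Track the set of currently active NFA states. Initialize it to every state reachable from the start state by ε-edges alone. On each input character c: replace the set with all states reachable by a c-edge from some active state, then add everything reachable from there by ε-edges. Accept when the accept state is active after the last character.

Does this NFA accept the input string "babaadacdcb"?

Answer: REJECT

Trace:
start: ε-closure({0}) = {0,1,2,6,7,8}
'b' @ 1: {3,4,9,10}
'a' @ 2: {7,8,11}  (accept∈set)
'b' @ 3: {9,10}
'a' @ 4: {7,8,11}  (accept∈set)
'a' @ 5: {}  — dead — no transitions
rest 'dacdcb' ignored (set empty)
after full input: {}  (accept=7 not in)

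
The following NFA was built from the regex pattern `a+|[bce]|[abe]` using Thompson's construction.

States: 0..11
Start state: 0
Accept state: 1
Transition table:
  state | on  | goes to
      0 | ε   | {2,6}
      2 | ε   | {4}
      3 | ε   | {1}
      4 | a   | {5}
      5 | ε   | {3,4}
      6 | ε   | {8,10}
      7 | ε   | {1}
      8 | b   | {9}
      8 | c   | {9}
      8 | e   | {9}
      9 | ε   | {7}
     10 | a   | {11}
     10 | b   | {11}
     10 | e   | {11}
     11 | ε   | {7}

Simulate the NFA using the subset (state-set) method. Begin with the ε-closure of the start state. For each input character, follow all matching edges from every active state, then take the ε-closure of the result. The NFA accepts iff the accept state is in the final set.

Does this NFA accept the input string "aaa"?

Answer: ACCEPT

Trace:
start: ε-closure({0}) = {0,2,4,6,8,10}
'a' @ 1: {1,3,4,5,7,11}  [accepting]
'a' @ 2: {1,3,4,5}  [accepting]
'a' @ 3: {1,3,4,5}  [accepting]
after full input: {1,3,4,5}  (accept=1 in)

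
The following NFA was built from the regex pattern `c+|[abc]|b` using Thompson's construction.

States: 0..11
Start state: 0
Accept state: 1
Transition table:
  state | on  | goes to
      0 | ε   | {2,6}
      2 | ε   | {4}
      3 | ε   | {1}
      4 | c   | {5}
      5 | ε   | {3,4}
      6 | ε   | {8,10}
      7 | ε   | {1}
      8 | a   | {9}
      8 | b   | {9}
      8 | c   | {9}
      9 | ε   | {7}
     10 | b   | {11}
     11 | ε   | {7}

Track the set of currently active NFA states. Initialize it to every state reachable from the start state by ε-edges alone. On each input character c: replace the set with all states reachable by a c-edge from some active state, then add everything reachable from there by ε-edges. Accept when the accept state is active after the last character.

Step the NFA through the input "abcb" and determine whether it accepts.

Answer: REJECT

Derivation:
initial (ε-close {0}): {0,2,4,6,8,10}
'a' @ 1: {1,7,9}  (accept∈set)
'b' @ 2: {}  — no active states
rest 'cb' ignored (set empty)
end set {} — state 1 not in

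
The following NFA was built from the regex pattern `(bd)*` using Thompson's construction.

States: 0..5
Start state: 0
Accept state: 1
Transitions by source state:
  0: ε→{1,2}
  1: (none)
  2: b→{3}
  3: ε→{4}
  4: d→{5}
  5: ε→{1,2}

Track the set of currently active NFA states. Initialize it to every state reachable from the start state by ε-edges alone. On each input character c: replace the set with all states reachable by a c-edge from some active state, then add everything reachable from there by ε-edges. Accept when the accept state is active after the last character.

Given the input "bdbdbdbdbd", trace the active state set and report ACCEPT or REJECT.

Answer: ACCEPT

Steps:
initial (ε-close {0}): {0,1,2}
'b' @ 1: {3,4}
'd' @ 2: {1,2,5}  (accept∈set)
'b' @ 3: {3,4}
'd' @ 4: {1,2,5}  (accept∈set)
'b' @ 5: {3,4}
'd' @ 6: {1,2,5}  (accept∈set)
'b' @ 7: {3,4}
'd' @ 8: {1,2,5}  (accept∈set)
'b' @ 9: {3,4}
'd' @ 10: {1,2,5}  (accept∈set)
final: {1,2,5}; accept 1 in set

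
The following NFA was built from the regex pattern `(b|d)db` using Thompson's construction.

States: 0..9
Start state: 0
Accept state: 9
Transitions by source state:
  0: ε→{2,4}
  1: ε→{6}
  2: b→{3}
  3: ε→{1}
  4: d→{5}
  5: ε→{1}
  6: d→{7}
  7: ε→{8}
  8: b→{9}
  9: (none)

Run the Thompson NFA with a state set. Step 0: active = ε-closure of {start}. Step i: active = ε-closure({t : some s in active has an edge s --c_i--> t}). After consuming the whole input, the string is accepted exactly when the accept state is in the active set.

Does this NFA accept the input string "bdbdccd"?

initial (ε-close {0}): {0,2,4}
'b' @ 1: {1,3,6}
'd' @ 2: {7,8}
'b' @ 3: {9}  [accepting]
'd' @ 4: {}  — no active states
rest 'ccd' ignored (set empty)
after full input: {}  (accept=9 not in)

Answer: REJECT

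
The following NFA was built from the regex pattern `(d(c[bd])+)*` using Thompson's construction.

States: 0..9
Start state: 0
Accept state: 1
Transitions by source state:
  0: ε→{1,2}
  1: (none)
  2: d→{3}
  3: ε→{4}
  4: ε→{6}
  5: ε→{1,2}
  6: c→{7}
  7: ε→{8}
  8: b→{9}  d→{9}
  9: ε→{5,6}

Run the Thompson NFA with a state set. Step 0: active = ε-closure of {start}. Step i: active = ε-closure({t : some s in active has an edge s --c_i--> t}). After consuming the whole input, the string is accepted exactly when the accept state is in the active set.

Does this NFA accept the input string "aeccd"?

S₀ = ε-closure({0}) = {0,1,2}
'a' @ 1: {}  — no active states
rest 'eccd' ignored (set empty)
end set {} — state 1 not in

Answer: REJECT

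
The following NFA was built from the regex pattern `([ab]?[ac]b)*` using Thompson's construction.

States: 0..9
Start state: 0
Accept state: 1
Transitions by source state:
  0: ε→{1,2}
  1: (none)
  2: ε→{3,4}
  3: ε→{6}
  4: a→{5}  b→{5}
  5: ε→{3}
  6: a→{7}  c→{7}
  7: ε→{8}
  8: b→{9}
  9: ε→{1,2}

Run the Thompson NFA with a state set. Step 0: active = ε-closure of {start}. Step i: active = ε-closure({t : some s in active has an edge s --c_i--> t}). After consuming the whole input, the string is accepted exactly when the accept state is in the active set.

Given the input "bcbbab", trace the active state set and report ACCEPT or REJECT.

Answer: ACCEPT

Derivation:
S₀ = ε-closure({0}) = {0,1,2,3,4,6}
'b' @ 1: {3,5,6}
'c' @ 2: {7,8}
'b' @ 3: {1,2,3,4,6,9}  ✓accept
'b' @ 4: {3,5,6}
'a' @ 5: {7,8}
'b' @ 6: {1,2,3,4,6,9}  ✓accept
end set {1,2,3,4,6,9} — state 1 in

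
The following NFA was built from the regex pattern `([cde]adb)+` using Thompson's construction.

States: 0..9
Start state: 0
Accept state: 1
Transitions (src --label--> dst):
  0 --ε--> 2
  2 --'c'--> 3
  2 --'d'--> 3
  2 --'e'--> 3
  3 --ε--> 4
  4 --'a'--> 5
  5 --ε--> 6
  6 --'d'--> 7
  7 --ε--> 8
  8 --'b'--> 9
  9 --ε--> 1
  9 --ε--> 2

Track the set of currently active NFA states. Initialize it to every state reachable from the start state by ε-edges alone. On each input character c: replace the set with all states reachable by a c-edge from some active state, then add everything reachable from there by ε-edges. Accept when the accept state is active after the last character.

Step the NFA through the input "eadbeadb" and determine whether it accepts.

Answer: ACCEPT

Steps:
initial (ε-close {0}): {0,2}
'e' @ 1: {3,4}
'a' @ 2: {5,6}
'd' @ 3: {7,8}
'b' @ 4: {1,2,9}  [accepting]
'e' @ 5: {3,4}
'a' @ 6: {5,6}
'd' @ 7: {7,8}
'b' @ 8: {1,2,9}  [accepting]
final: {1,2,9}; accept 1 in set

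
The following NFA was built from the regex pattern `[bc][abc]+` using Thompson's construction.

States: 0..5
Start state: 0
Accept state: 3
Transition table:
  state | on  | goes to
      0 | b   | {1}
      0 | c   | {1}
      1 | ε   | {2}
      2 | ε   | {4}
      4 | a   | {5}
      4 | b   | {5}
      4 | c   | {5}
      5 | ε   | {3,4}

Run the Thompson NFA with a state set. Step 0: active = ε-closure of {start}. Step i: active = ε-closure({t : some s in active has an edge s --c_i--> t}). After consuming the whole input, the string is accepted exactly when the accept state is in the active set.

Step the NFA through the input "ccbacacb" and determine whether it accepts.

start: ε-closure({0}) = {0}
'c' @ 1: {1,2,4}
'c' @ 2: {3,4,5}  (accept∈set)
'b' @ 3: {3,4,5}  (accept∈set)
'a' @ 4: {3,4,5}  (accept∈set)
'c' @ 5: {3,4,5}  (accept∈set)
'a' @ 6: {3,4,5}  (accept∈set)
'c' @ 7: {3,4,5}  (accept∈set)
'b' @ 8: {3,4,5}  (accept∈set)
after full input: {3,4,5}  (accept=3 in)

Answer: ACCEPT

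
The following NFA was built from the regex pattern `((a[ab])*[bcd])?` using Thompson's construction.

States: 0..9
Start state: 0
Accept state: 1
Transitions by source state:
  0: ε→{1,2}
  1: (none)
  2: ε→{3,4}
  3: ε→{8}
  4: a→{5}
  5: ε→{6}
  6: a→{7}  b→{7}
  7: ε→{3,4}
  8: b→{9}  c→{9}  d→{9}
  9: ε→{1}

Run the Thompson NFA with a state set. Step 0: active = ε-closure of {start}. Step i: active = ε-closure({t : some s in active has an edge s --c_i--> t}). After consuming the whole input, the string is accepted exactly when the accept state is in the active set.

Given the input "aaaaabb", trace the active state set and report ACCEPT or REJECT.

Answer: ACCEPT

Derivation:
S₀ = ε-closure({0}) = {0,1,2,3,4,8}
'a' @ 1: {5,6}
'a' @ 2: {3,4,7,8}
'a' @ 3: {5,6}
'a' @ 4: {3,4,7,8}
'a' @ 5: {5,6}
'b' @ 6: {3,4,7,8}
'b' @ 7: {1,9}  [accepting]
end set {1,9} — state 1 in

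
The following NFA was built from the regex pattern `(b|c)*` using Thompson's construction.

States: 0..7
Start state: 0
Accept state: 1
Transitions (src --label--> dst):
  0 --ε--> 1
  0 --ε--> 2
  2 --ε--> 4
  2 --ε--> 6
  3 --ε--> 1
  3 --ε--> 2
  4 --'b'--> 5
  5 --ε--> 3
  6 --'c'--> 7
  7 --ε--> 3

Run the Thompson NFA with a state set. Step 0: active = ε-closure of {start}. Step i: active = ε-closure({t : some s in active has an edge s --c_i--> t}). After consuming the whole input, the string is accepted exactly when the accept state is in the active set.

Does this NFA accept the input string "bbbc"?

Answer: ACCEPT

Derivation:
initial (ε-close {0}): {0,1,2,4,6}
'b' @ 1: {1,2,3,4,5,6}  ✓accept
'b' @ 2: {1,2,3,4,5,6}  ✓accept
'b' @ 3: {1,2,3,4,5,6}  ✓accept
'c' @ 4: {1,2,3,4,6,7}  ✓accept
after full input: {1,2,3,4,6,7}  (accept=1 in)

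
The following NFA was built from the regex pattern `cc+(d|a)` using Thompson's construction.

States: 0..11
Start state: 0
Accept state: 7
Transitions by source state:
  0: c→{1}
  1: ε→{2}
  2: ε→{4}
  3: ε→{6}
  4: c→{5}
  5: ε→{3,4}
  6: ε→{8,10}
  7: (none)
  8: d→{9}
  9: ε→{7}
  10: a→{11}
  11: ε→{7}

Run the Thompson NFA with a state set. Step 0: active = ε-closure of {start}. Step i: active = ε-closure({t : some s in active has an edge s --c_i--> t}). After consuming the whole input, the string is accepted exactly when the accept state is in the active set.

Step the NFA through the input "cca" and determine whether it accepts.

Answer: ACCEPT

Trace:
initial (ε-close {0}): {0}
'c' @ 1: {1,2,4}
'c' @ 2: {3,4,5,6,8,10}
'a' @ 3: {7,11}  [accepting]
end set {7,11} — state 7 in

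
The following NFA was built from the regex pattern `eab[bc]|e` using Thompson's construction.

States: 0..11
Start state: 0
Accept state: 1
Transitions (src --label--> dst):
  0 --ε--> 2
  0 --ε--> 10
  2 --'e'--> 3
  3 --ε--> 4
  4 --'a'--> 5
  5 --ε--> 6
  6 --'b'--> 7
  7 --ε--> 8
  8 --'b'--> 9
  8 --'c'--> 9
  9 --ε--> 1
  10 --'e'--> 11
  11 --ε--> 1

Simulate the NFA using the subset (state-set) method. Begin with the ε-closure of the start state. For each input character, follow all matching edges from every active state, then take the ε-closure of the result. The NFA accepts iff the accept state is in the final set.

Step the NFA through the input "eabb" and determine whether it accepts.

Answer: ACCEPT

Trace:
start: ε-closure({0}) = {0,2,10}
'e' @ 1: {1,3,4,11}  (accept∈set)
'a' @ 2: {5,6}
'b' @ 3: {7,8}
'b' @ 4: {1,9}  (accept∈set)
end set {1,9} — state 1 in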